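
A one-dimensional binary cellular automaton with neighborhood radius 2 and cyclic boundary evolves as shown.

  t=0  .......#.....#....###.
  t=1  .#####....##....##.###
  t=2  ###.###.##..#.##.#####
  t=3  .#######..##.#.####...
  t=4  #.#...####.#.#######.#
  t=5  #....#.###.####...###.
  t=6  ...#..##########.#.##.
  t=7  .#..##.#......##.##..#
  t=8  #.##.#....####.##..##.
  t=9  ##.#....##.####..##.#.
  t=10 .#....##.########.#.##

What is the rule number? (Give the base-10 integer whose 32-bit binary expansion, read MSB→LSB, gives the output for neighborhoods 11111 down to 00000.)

2074930699

  ##### -> .   bit 31 = 0  t=1,i=3
  ####. -> #   bit 30 = 1  t=1,i=4
  ###.# -> #   bit 29 = 1  t=1,i=21
  ###.. -> #   bit 28 = 1  t=0,i=20
  ##.## -> #   bit 27 = 1  t=1,i=0
  ##.#. -> .   bit 26 = 0  t=3,i=12
  ##..# -> #   bit 25 = 1  t=2,i=10
  ##... -> #   bit 24 = 1  t=0,i=21
  #.### -> #   bit 23 = 1  t=1,i=1
  #.##. -> .   bit 22 = 0  t=2,i=8
  #.#.# -> #   bit 21 = 1  t=3,i=13
  #.#.. -> .   bit 20 = 0  t=4,i=2
  #..## -> #   bit 19 = 1  t=3,i=9
  #..#. -> #   bit 18 = 1  t=2,i=11
  #...# -> .   bit 17 = 0  t=4,i=4
  #.... -> .   bit 16 = 0  t=0,i=0
  .#### -> #   bit 15 = 1  t=1,i=2
  .###. -> #   bit 14 = 1  t=0,i=19
  .##.# -> #   bit 13 = 1  t=1,i=17
  .##.. -> .   bit 12 = 0  t=1,i=11
  .#.## -> #   bit 11 = 1  t=2,i=13
  .#.#. -> #   bit 10 = 1  t=7,i=0
  .#..# -> #   bit 9 = 1  t=6,i=4
  .#... -> .   bit 8 = 0  t=0,i=8
  ..### -> .   bit 7 = 0  t=0,i=18
  ..##. -> .   bit 6 = 0  t=1,i=10
  ..#.# -> .   bit 5 = 0  t=2,i=12
  ..#.. -> .   bit 4 = 0  t=0,i=7
  ...## -> #   bit 3 = 1  t=0,i=17
  ...#. -> .   bit 2 = 0  t=0,i=6
  ....# -> #   bit 1 = 1  t=0,i=5
  ..... -> #   bit 0 = 1  t=0,i=1
  bits 01111011101011001110111000001011 = 2074930699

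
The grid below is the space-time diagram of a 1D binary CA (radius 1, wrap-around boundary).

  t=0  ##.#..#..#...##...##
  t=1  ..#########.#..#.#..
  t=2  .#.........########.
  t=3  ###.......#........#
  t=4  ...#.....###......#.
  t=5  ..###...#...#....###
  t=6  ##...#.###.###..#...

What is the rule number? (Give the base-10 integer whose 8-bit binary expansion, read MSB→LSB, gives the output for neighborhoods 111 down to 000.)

  ###|.  b7=0 t=0,i=0
  ##.|.  b6=0 t=0,i=1
  #.#|#  b5=1 t=0,i=2
  #..|#  b4=1 t=0,i=4
  .##|.  b3=0 t=0,i=13
  .#.|#  b2=1 t=0,i=3
  ..#|#  b1=1 t=0,i=5
  ...|.  b0=0 t=0,i=11
  bits 00110110 = 54

54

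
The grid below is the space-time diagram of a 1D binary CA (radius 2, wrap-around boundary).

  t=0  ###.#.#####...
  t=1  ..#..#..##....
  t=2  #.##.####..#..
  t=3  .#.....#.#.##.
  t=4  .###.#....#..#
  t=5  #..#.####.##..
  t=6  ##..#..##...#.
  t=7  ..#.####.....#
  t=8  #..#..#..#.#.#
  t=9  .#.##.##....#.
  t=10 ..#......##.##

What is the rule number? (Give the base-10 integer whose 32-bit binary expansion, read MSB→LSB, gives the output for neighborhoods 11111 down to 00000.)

  #####|#  b31=1 t=0,i=8
  ####.|#  b30=1 t=0,i=9
  ###.#|#  b29=1 t=0,i=2
  ###..|.  b28=0 t=0,i=10
  ##.##|.  b27=0 t=2,i=4
  ##.#.|.  b26=0 t=0,i=3
  ##..#|#  b25=1 t=2,i=9
  ##...|.  b24=0 t=0,i=11
  #.###|.  b23=0 t=0,i=6
  #.##.|.  b22=0 t=2,i=2
  #.#.#|.  b21=0 t=0,i=4
  #.#..|#  b20=1 t=4,i=5
  #..##|#  b19=1 t=1,i=7
  #..#.|.  b18=0 t=1,i=4
  #...#|.  b17=0 t=0,i=12
  #....|#  b16=1 t=1,i=11
  .####|.  b15=0 t=0,i=7
  .###.|.  b14=0 t=0,i=1
  .##.#|.  b13=0 t=2,i=3
  .##..|.  b12=0 t=1,i=9
  .#.##|#  b11=1 t=0,i=5
  .#.#.|.  b10=0 t=3,i=8
  .#..#|#  b9=1 t=1,i=3
  .#...|#  b8=1 t=3,i=2
  ..###|.  b7=0 t=0,i=0
  ..##.|#  b6=1 t=1,i=8
  ..#.#|.  b5=0 t=2,i=0
  ..#..|#  b4=1 t=1,i=2
  ...##|.  b3=0 t=0,i=13
  ...#.|.  b2=0 t=1,i=1
  ....#|#  b1=1 t=1,i=0
  .....|.  b0=0 t=1,i=12
  bits 11100010000110010000101101010010 = 3793292114

3793292114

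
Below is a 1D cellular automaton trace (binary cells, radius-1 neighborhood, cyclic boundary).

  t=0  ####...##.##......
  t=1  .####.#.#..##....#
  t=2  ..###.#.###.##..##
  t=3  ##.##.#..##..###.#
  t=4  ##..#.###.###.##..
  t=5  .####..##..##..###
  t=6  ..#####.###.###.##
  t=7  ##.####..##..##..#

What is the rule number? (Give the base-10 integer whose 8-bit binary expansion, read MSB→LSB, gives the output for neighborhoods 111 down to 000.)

214

  ### -> #   bit 7 = 1  t=0,i=1
  ##. -> #   bit 6 = 1  t=0,i=3
  #.# -> .   bit 5 = 0  t=0,i=9
  #.. -> #   bit 4 = 1  t=0,i=4
  .## -> .   bit 3 = 0  t=0,i=0
  .#. -> #   bit 2 = 1  t=1,i=6
  ..# -> #   bit 1 = 1  t=0,i=6
  ... -> .   bit 0 = 0  t=0,i=5
  bits 11010110 = 214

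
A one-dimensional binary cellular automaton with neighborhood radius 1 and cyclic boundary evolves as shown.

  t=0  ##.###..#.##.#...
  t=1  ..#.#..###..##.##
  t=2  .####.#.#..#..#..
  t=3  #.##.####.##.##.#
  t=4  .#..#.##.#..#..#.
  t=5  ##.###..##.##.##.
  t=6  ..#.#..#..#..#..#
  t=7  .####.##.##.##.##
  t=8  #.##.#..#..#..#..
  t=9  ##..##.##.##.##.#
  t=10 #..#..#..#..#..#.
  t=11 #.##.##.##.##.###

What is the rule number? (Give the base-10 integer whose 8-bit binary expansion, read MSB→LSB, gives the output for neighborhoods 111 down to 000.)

167

  ### -> #   bit 7 = 1  t=0,i=4
  ##. -> .   bit 6 = 0  t=0,i=1
  #.# -> #   bit 5 = 1  t=0,i=2
  #.. -> .   bit 4 = 0  t=0,i=6
  .## -> .   bit 3 = 0  t=0,i=0
  .#. -> #   bit 2 = 1  t=0,i=8
  ..# -> #   bit 1 = 1  t=0,i=7
  ... -> #   bit 0 = 1  t=0,i=15
  bits 10100111 = 167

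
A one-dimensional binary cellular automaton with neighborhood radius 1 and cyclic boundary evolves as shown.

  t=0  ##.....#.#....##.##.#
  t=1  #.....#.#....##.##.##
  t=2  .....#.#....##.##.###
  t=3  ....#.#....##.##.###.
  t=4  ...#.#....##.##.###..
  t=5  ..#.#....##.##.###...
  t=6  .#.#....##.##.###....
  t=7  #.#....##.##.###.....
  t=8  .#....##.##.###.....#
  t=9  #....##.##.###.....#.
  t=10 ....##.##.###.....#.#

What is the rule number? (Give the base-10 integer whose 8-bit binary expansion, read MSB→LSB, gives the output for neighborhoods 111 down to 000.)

  nb ###: next=#  (t=0,i=0, bit7=1)
  nb ##.: next=.  (t=0,i=1, bit6=0)
  nb #.#: next=#  (t=0,i=8, bit5=1)
  nb #..: next=.  (t=0,i=2, bit4=0)
  nb .##: next=#  (t=0,i=14, bit3=1)
  nb .#.: next=.  (t=0,i=7, bit2=0)
  nb ..#: next=#  (t=0,i=6, bit1=1)
  nb ...: next=.  (t=0,i=3, bit0=0)
  bits 10101010 = 170

170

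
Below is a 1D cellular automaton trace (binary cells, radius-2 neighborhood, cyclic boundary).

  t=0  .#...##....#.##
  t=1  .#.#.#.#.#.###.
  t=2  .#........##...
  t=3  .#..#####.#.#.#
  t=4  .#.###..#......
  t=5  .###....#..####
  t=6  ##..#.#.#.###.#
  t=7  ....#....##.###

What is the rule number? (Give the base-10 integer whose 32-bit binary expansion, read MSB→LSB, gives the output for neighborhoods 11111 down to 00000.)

702187763

  [31] ##### => .  t=3,i=6
  [30] ####. => .  t=3,i=7
  [29] ###.# => #  t=3,i=8
  [28] ###.. => .  t=1,i=13
  [27] ##.## => #  t=5,i=0
  [26] ##.#. => .  t=0,i=0
  [25] ##..# => .  t=1,i=14
  [24] ##... => #  t=0,i=7
  [23] #.### => #  t=1,i=11
  [22] #.##. => #  t=0,i=13
  [21] #.#.# => .  t=1,i=3
  [20] #.#.. => #  t=0,i=1
  [19] #..## => #  t=3,i=3
  [18] #..#. => .  t=1,i=0
  [17] #...# => #  t=0,i=3
  [16] #.... => .  t=0,i=8
  [15] .#### => #  t=3,i=5
  [14] .###. => .  t=1,i=12
  [13] .##.# => .  t=0,i=14
  [12] .##.. => .  t=0,i=6
  [11] .#.## => #  t=0,i=12
  [10] .#.#. => .  t=1,i=2
  [9] .#..# => .  t=3,i=2
  [8] .#... => .  t=0,i=2
  [7] ..### => #  t=3,i=4
  [6] ..##. => #  t=0,i=5
  [5] ..#.# => #  t=0,i=11
  [4] ..#.. => #  t=2,i=1
  [3] ...## => .  t=0,i=4
  [2] ...#. => .  t=0,i=10
  [1] ....# => #  t=0,i=9
  [0] ..... => #  t=2,i=4
  bits 00101001110110101000100011110011 = 702187763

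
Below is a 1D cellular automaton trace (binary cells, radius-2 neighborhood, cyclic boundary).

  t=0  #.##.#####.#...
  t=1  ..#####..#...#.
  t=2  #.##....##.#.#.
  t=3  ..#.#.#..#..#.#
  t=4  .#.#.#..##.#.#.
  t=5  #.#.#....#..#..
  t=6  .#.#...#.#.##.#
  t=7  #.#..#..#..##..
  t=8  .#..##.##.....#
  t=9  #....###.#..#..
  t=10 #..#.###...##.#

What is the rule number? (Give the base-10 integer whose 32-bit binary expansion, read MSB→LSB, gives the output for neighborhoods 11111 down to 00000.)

700900498

  [31] ##### => .  t=0,i=7
  [30] ####. => .  t=0,i=8
  [29] ###.# => #  t=0,i=9
  [28] ###.. => .  t=1,i=6
  [27] ##.## => #  t=0,i=4
  [26] ##.#. => .  t=0,i=10
  [25] ##..# => .  t=1,i=7
  [24] ##... => #  t=2,i=4
  [23] #.### => #  t=0,i=5
  [22] #.##. => #  t=0,i=2
  [21] #.#.# => .  t=2,i=0
  [20] #.#.. => .  t=0,i=11
  [19] #..## => .  t=4,i=7
  [18] #..#. => #  t=1,i=8
  [17] #...# => #  t=0,i=13
  [16] #.... => .  t=2,i=5
  [15] .#### => #  t=0,i=6
  [14] .###. => #  t=9,i=6
  [13] .##.# => #  t=0,i=3
  [12] .##.. => .  t=2,i=3
  [11] .#.## => .  t=0,i=1
  [10] .#.#. => #  t=2,i=12
  [9] .#..# => .  t=3,i=0
  [8] .#... => .  t=0,i=12
  [7] ..### => #  t=1,i=2
  [6] ..##. => .  t=2,i=8
  [5] ..#.# => .  t=0,i=0
  [4] ..#.. => #  t=1,i=9
  [3] ...## => .  t=1,i=1
  [2] ...#. => .  t=0,i=14
  [1] ....# => #  t=2,i=6
  [0] ..... => .  t=8,i=11
  bits 00101001110001101110010010010010 = 700900498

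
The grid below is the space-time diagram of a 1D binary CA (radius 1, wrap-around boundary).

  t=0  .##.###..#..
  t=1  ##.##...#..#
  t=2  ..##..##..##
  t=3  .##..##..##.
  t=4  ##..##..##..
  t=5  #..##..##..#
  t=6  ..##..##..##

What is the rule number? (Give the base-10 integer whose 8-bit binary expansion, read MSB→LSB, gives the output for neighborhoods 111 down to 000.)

43

  nb ###: next=.  (t=0,i=5, bit7=0)
  nb ##.: next=.  (t=0,i=2, bit6=0)
  nb #.#: next=#  (t=0,i=3, bit5=1)
  nb #..: next=.  (t=0,i=7, bit4=0)
  nb .##: next=#  (t=0,i=1, bit3=1)
  nb .#.: next=.  (t=0,i=9, bit2=0)
  nb ..#: next=#  (t=0,i=0, bit1=1)
  nb ...: next=#  (t=0,i=11, bit0=1)
  bits 00101011 = 43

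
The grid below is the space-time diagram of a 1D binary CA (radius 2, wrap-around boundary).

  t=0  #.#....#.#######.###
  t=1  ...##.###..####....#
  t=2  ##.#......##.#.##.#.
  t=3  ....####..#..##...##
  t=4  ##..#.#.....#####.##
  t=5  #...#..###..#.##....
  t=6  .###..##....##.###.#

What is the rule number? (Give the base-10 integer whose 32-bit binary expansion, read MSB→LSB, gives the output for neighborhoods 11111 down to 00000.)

  [31] ##### => #  t=0,i=11
  [30] ####. => #  t=0,i=14
  [29] ###.# => .  t=0,i=0
  [28] ###.. => .  t=1,i=8
  [27] ##.## => .  t=0,i=16
  [26] ##.#. => .  t=0,i=1
  [25] ##..# => .  t=1,i=9
  [24] ##... => #  t=1,i=15
  [23] #.### => .  t=0,i=9
  [22] #.##. => .  t=2,i=0
  [21] #.#.# => #  t=2,i=13
  [20] #.#.. => .  t=0,i=2
  [19] #..## => #  t=1,i=10
  [18] #..#. => .  t=3,i=9
  [17] #...# => #  t=1,i=1
  [16] #.... => #  t=0,i=4
  [15] .#### => .  t=0,i=10
  [14] .###. => .  t=1,i=7
  [13] .##.# => .  t=1,i=4
  [12] .##.. => #  t=3,i=14
  [11] .#.## => #  t=0,i=8
  [10] .#.#. => .  t=4,i=5
  [9] .#..# => .  t=3,i=11
  [8] .#... => #  t=0,i=3
  [7] ..### => #  t=1,i=11
  [6] ..##. => #  t=1,i=3
  [5] ..#.# => #  t=0,i=7
  [4] ..#.. => .  t=1,i=19
  [3] ...## => .  t=1,i=2
  [2] ...#. => #  t=0,i=6
  [1] ....# => .  t=0,i=5
  [0] ..... => #  t=2,i=6
  bits 11000001001010110001100111100101 = 3240827365

3240827365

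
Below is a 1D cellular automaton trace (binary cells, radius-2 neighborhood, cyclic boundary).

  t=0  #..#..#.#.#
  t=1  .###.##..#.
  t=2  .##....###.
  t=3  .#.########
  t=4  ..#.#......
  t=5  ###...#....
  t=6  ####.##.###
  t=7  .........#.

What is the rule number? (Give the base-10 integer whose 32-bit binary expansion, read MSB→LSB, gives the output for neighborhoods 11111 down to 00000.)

319146238

  #####|.  b31=0 t=3,i=5
  ####.|.  b30=0 t=3,i=9
  ###.#|.  b29=0 t=1,i=3
  ###..|#  b28=1 t=2,i=9
  ##.##|.  b27=0 t=1,i=4
  ##.#.|.  b26=0 t=3,i=0
  ##..#|#  b25=1 t=0,i=1
  ##...|#  b24=1 t=2,i=3
  #.###|.  b23=0 t=3,i=3
  #.##.|.  b22=0 t=0,i=10
  #.#.#|.  b21=0 t=0,i=8
  #.#..|.  b20=0 t=4,i=4
  #..##|.  b19=0 t=1,i=0
  #..#.|#  b18=1 t=0,i=2
  #...#|.  b17=0 t=5,i=4
  #....|#  b16=1 t=2,i=4
  .####|#  b15=1 t=3,i=4
  .###.|#  b14=1 t=1,i=2
  .##.#|.  b13=0 t=6,i=6
  .##..|.  b12=0 t=0,i=0
  .#.##|#  b11=1 t=0,i=9
  .#.#.|.  b10=0 t=0,i=7
  .#..#|.  b9=0 t=0,i=4
  .#...|.  b8=0 t=4,i=5
  ..###|#  b7=1 t=1,i=1
  ..##.|#  b6=1 t=2,i=1
  ..#.#|#  b5=1 t=0,i=6
  ..#..|#  b4=1 t=0,i=3
  ...##|#  b3=1 t=2,i=6
  ...#.|#  b2=1 t=4,i=1
  ....#|#  b1=1 t=2,i=5
  .....|.  b0=0 t=4,i=7
  bits 00010011000001011100100011111110 = 319146238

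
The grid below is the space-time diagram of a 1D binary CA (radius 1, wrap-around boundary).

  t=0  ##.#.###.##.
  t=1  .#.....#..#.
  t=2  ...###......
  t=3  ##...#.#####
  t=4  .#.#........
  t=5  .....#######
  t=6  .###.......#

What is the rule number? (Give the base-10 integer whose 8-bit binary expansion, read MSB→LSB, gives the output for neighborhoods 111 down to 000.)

65

  ### -> .   bit 7 = 0  t=0,i=6
  ##. -> #   bit 6 = 1  t=0,i=1
  #.# -> .   bit 5 = 0  t=0,i=2
  #.. -> .   bit 4 = 0  t=1,i=2
  .## -> .   bit 3 = 0  t=0,i=0
  .#. -> .   bit 2 = 0  t=0,i=3
  ..# -> .   bit 1 = 0  t=1,i=0
  ... -> #   bit 0 = 1  t=1,i=3
  bits 01000001 = 65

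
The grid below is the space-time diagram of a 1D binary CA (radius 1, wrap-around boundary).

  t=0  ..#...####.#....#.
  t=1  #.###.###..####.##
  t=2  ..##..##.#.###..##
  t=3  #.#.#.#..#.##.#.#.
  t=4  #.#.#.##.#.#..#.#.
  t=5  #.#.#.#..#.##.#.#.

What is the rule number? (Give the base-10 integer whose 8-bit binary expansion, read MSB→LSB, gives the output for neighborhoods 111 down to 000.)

  [7] ### => #  t=0,i=7
  [6] ##. => .  t=0,i=9
  [5] #.# => .  t=0,i=10
  [4] #.. => #  t=0,i=3
  [3] .## => #  t=0,i=6
  [2] .#. => #  t=0,i=2
  [1] ..# => .  t=0,i=1
  [0] ... => #  t=0,i=0
  bits 10011101 = 157

157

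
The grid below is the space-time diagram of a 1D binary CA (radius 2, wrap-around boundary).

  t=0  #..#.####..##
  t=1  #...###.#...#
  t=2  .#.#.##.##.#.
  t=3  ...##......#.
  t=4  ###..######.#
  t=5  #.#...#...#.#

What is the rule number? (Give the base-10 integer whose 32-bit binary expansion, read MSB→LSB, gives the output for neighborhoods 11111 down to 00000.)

833734927

  ##### -> .   bit 31 = 0  t=4,i=7
  ####. -> .   bit 30 = 0  t=0,i=7
  ###.# -> #   bit 29 = 1  t=1,i=6
  ###.. -> #   bit 28 = 1  t=0,i=0
  ##.## -> .   bit 27 = 0  t=2,i=7
  ##.#. -> .   bit 26 = 0  t=1,i=7
  ##..# -> .   bit 25 = 0  t=0,i=1
  ##... -> #   bit 24 = 1  t=1,i=1
  #.### -> #   bit 23 = 1  t=0,i=5
  #.##. -> .   bit 22 = 0  t=2,i=5
  #.#.# -> #   bit 21 = 1  t=2,i=3
  #.#.. -> #   bit 20 = 1  t=1,i=8
  #..## -> .   bit 19 = 0  t=0,i=10
  #..#. -> .   bit 18 = 0  t=0,i=2
  #...# -> .   bit 17 = 0  t=1,i=2
  #.... -> #   bit 16 = 1  t=3,i=0
  .#### -> #   bit 15 = 1  t=0,i=6
  .###. -> #   bit 14 = 1  t=0,i=12
  .##.# -> .   bit 13 = 0  t=2,i=6
  .##.. -> .   bit 12 = 0  t=1,i=0
  .#.## -> #   bit 11 = 1  t=0,i=4
  .#.#. -> .   bit 10 = 0  t=2,i=2
  .#..# -> .   bit 9 = 0  t=2,i=12
  .#... -> #   bit 8 = 1  t=1,i=9
  ..### -> .   bit 7 = 0  t=0,i=11
  ..##. -> .   bit 6 = 0  t=1,i=12
  ..#.# -> .   bit 5 = 0  t=0,i=3
  ..#.. -> .   bit 4 = 0  t=3,i=11
  ...## -> #   bit 3 = 1  t=1,i=3
  ...#. -> #   bit 2 = 1  t=3,i=10
  ....# -> #   bit 1 = 1  t=3,i=1
  ..... -> #   bit 0 = 1  t=3,i=7
  bits 00110001101100011100100100001111 = 833734927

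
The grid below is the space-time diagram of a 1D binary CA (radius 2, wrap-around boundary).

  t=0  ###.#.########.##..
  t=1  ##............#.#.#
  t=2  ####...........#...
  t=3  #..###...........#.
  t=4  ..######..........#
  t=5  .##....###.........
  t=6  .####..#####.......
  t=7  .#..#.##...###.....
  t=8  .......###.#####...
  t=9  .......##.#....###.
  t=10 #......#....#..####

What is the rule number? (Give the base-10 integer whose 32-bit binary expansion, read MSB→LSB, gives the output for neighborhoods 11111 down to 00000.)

420172992

  ##### -> .   bit 31 = 0  t=0,i=8
  ####. -> .   bit 30 = 0  t=0,i=12
  ###.# -> .   bit 29 = 0  t=0,i=2
  ###.. -> #   bit 28 = 1  t=1,i=1
  ##.## -> #   bit 27 = 1  t=0,i=14
  ##.#. -> .   bit 26 = 0  t=0,i=3
  ##..# -> .   bit 25 = 0  t=0,i=17
  ##... -> #   bit 24 = 1  t=1,i=2
  #.### -> .   bit 23 = 0  t=0,i=6
  #.##. -> .   bit 22 = 0  t=0,i=15
  #.#.# -> .   bit 21 = 0  t=0,i=4
  #.#.. -> .   bit 20 = 0  t=3,i=0
  #..## -> #   bit 19 = 1  t=0,i=18
  #..#. -> .   bit 18 = 0  t=7,i=3
  #...# -> #   bit 17 = 1  t=2,i=17
  #.... -> #   bit 16 = 1  t=1,i=3
  .#### -> .   bit 15 = 0  t=0,i=7
  .###. -> #   bit 14 = 1  t=0,i=1
  .##.# -> .   bit 13 = 0  t=9,i=8
  .##.. -> #   bit 12 = 1  t=0,i=16
  .#.## -> .   bit 11 = 0  t=0,i=5
  .#.#. -> #   bit 10 = 1  t=1,i=15
  .#..# -> .   bit 9 = 0  t=3,i=1
  .#... -> .   bit 8 = 0  t=2,i=16
  ..### -> #   bit 7 = 1  t=0,i=0
  ..##. -> #   bit 6 = 1  t=5,i=1
  ..#.# -> .   bit 5 = 0  t=1,i=14
  ..#.. -> .   bit 4 = 0  t=2,i=15
  ...## -> .   bit 3 = 0  t=2,i=18
  ...#. -> .   bit 2 = 0  t=1,i=13
  ....# -> .   bit 1 = 0  t=1,i=12
  ..... -> .   bit 0 = 0  t=1,i=4
  bits 00011001000010110101010011000000 = 420172992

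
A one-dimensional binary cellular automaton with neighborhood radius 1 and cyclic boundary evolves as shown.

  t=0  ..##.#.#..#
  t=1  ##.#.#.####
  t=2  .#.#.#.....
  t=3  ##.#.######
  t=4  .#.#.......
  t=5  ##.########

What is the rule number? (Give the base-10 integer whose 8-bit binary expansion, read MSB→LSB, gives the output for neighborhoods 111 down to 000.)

  ###|.  b7=0 t=1,i=0
  ##.|#  b6=1 t=0,i=3
  #.#|.  b5=0 t=0,i=4
  #..|#  b4=1 t=0,i=0
  .##|.  b3=0 t=0,i=2
  .#.|#  b2=1 t=0,i=5
  ..#|#  b1=1 t=0,i=1
  ...|#  b0=1 t=2,i=7
  bits 01010111 = 87

87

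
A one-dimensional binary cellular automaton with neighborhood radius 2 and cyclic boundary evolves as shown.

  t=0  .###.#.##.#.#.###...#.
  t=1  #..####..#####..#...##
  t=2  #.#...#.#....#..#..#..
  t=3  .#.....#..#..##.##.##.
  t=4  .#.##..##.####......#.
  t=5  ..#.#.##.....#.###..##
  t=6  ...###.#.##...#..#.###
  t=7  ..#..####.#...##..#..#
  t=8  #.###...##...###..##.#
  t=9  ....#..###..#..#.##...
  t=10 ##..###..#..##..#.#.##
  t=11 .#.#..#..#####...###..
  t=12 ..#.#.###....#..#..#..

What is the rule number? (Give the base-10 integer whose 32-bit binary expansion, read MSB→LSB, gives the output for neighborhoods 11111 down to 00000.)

875109977

  [31] ##### => .  t=1,i=11
  [30] ####. => .  t=1,i=5
  [29] ###.# => #  t=0,i=3
  [28] ###.. => #  t=0,i=16
  [27] ##.## => .  t=3,i=15
  [26] ##.#. => #  t=0,i=4
  [25] ##..# => .  t=1,i=1
  [24] ##... => .  t=0,i=17
  [23] #.### => .  t=0,i=14
  [22] #.##. => .  t=0,i=7
  [21] #.#.# => #  t=0,i=5
  [20] #.#.. => .  t=2,i=2
  [19] #..## => #  t=0,i=0
  [18] #..#. => .  t=1,i=15
  [17] #...# => .  t=0,i=18
  [16] #.... => #  t=2,i=10
  [15] .#### => .  t=1,i=4
  [14] .###. => .  t=0,i=2
  [13] .##.# => .  t=0,i=8
  [12] .##.. => #  t=3,i=20
  [11] .#.## => #  t=0,i=6
  [10] .#.#. => #  t=0,i=11
  [9] .#..# => #  t=0,i=21
  [8] .#... => .  t=1,i=17
  [7] ..### => .  t=0,i=1
  [6] ..##. => #  t=3,i=13
  [5] ..#.# => .  t=2,i=0
  [4] ..#.. => #  t=0,i=20
  [3] ...## => #  t=1,i=19
  [2] ...#. => .  t=0,i=19
  [1] ....# => .  t=2,i=11
  [0] ..... => #  t=3,i=4
  bits 00110100001010010001111001011001 = 875109977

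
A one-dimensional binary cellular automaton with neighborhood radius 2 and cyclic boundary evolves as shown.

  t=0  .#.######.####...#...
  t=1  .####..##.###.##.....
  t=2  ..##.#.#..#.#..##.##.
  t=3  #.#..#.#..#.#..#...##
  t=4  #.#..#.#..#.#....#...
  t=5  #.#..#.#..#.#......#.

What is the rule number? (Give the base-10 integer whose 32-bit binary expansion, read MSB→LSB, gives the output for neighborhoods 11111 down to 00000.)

  ##### -> .   bit 31 = 0  t=0,i=5
  ####. -> #   bit 30 = 1  t=0,i=7
  ###.# -> #   bit 29 = 1  t=0,i=8
  ###.. -> .   bit 28 = 0  t=0,i=13
  ##.## -> .   bit 27 = 0  t=0,i=9
  ##.#. -> .   bit 26 = 0  t=2,i=4
  ##..# -> #   bit 25 = 1  t=1,i=5
  ##... -> #   bit 24 = 1  t=0,i=14
  #.### -> #   bit 23 = 1  t=0,i=3
  #.##. -> .   bit 22 = 0  t=1,i=14
  #.#.# -> #   bit 21 = 1  t=2,i=5
  #.#.. -> #   bit 20 = 1  t=2,i=7
  #..## -> .   bit 19 = 0  t=1,i=6
  #..#. -> .   bit 18 = 0  t=2,i=9
  #...# -> #   bit 17 = 1  t=0,i=15
  #.... -> .   bit 16 = 0  t=0,i=19
  .#### -> #   bit 15 = 1  t=0,i=4
  .###. -> .   bit 14 = 0  t=1,i=11
  .##.# -> .   bit 13 = 0  t=1,i=8
  .##.. -> #   bit 12 = 1  t=1,i=15
  .#.## -> #   bit 11 = 1  t=0,i=2
  .#.#. -> .   bit 10 = 0  t=2,i=6
  .#..# -> .   bit 9 = 0  t=2,i=8
  .#... -> .   bit 8 = 0  t=0,i=18
  ..### -> .   bit 7 = 0  t=1,i=1
  ..##. -> #   bit 6 = 1  t=1,i=7
  ..#.# -> #   bit 5 = 1  t=0,i=1
  ..#.. -> .   bit 4 = 0  t=0,i=17
  ...## -> .   bit 3 = 0  t=1,i=0
  ...#. -> .   bit 2 = 0  t=0,i=0
  ....# -> .   bit 1 = 0  t=0,i=20
  ..... -> #   bit 0 = 1  t=1,i=18
  bits 01100011101100101001100001100001 = 1672648801

1672648801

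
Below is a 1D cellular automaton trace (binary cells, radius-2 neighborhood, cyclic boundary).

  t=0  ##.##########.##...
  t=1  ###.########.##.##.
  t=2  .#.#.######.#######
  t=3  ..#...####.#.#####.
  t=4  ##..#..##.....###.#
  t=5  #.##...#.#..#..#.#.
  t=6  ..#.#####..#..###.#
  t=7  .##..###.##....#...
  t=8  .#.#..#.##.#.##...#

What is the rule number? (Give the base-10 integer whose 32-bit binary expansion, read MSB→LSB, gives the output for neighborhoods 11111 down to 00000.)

  ##### -> #   bit 31 = 1  t=0,i=5
  ####. -> #   bit 30 = 1  t=0,i=11
  ###.# -> .   bit 29 = 0  t=0,i=12
  ###.. -> .   bit 28 = 0  t=3,i=17
  ##.## -> #   bit 27 = 1  t=0,i=2
  ##.#. -> .   bit 26 = 0  t=2,i=0
  ##..# -> #   bit 25 = 1  t=4,i=2
  ##... -> #   bit 24 = 1  t=0,i=16
  #.### -> .   bit 23 = 0  t=0,i=3
  #.##. -> #   bit 22 = 1  t=0,i=14
  #.#.# -> .   bit 21 = 0  t=2,i=1
  #.#.. -> .   bit 20 = 0  t=5,i=9
  #..## -> .   bit 19 = 0  t=4,i=6
  #..#. -> #   bit 18 = 1  t=4,i=3
  #...# -> #   bit 17 = 1  t=0,i=17
  #.... -> .   bit 16 = 0  t=4,i=10
  .#### -> #   bit 15 = 1  t=0,i=4
  .###. -> #   bit 14 = 1  t=1,i=1
  .##.# -> #   bit 13 = 1  t=0,i=1
  .##.. -> .   bit 12 = 0  t=0,i=15
  .#.## -> .   bit 11 = 0  t=2,i=4
  .#.#. -> #   bit 10 = 1  t=2,i=2
  .#..# -> .   bit 9 = 0  t=4,i=5
  .#... -> .   bit 8 = 0  t=3,i=3
  ..### -> .   bit 7 = 0  t=3,i=6
  ..##. -> #   bit 6 = 1  t=0,i=0
  ..#.# -> #   bit 5 = 1  t=5,i=7
  ..#.. -> .   bit 4 = 0  t=3,i=2
  ...## -> .   bit 3 = 0  t=0,i=18
  ...#. -> #   bit 2 = 1  t=3,i=1
  ....# -> #   bit 1 = 1  t=4,i=12
  ..... -> .   bit 0 = 0  t=4,i=11
  bits 11001011010001101110010001100110 = 3410420838

3410420838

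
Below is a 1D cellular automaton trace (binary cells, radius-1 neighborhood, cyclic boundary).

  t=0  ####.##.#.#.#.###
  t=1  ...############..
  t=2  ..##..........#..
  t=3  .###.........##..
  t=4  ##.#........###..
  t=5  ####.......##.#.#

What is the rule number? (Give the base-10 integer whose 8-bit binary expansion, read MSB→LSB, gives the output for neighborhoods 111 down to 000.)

110

  [7] ### => .  t=0,i=0
  [6] ##. => #  t=0,i=3
  [5] #.# => #  t=0,i=4
  [4] #.. => .  t=1,i=15
  [3] .## => #  t=0,i=5
  [2] .#. => #  t=0,i=8
  [1] ..# => #  t=1,i=2
  [0] ... => .  t=1,i=0
  bits 01101110 = 110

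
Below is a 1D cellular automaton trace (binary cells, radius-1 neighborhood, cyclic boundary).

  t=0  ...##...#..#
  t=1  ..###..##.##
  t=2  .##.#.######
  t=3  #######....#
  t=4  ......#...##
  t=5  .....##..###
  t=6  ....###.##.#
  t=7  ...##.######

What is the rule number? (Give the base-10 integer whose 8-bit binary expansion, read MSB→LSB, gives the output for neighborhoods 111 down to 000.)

110

  ### -> .   bit 7 = 0  t=1,i=3
  ##. -> #   bit 6 = 1  t=0,i=4
  #.# -> #   bit 5 = 1  t=1,i=9
  #.. -> .   bit 4 = 0  t=0,i=0
  .## -> #   bit 3 = 1  t=0,i=3
  .#. -> #   bit 2 = 1  t=0,i=8
  ..# -> #   bit 1 = 1  t=0,i=2
  ... -> .   bit 0 = 0  t=0,i=1
  bits 01101110 = 110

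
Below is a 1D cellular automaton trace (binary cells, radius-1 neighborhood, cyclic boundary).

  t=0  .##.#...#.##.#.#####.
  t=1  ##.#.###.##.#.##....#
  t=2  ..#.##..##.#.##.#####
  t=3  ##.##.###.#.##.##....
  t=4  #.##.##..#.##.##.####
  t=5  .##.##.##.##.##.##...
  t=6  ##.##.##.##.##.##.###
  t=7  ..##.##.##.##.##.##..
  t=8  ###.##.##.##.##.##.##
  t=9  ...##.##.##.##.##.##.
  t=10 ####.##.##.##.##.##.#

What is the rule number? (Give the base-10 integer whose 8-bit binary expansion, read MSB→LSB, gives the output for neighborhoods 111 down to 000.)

  ### -> .   bit 7 = 0  t=0,i=16
  ##. -> .   bit 6 = 0  t=0,i=2
  #.# -> #   bit 5 = 1  t=0,i=3
  #.. -> #   bit 4 = 1  t=0,i=5
  .## -> #   bit 3 = 1  t=0,i=1
  .#. -> .   bit 2 = 0  t=0,i=4
  ..# -> #   bit 1 = 1  t=0,i=0
  ... -> #   bit 0 = 1  t=0,i=6
  bits 00111011 = 59

59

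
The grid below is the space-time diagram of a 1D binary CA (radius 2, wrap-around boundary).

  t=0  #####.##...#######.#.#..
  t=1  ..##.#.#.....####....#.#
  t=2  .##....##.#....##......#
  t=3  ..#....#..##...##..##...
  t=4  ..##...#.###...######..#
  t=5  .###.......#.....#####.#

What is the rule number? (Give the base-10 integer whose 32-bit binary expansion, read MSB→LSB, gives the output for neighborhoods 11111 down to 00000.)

  ##### -> #   bit 31 = 1  t=0,i=2
  ####. -> #   bit 30 = 1  t=0,i=3
  ###.# -> .   bit 29 = 0  t=0,i=4
  ###.. -> #   bit 28 = 1  t=1,i=16
  ##.## -> #   bit 27 = 1  t=0,i=5
  ##.#. -> .   bit 26 = 0  t=0,i=18
  ##..# -> #   bit 25 = 1  t=3,i=17
  ##... -> .   bit 24 = 0  t=0,i=8
  #.### -> .   bit 23 = 0  t=4,i=9
  #.##. -> .   bit 22 = 0  t=0,i=6
  #.#.# -> .   bit 21 = 0  t=0,i=19
  #.#.. -> #   bit 20 = 1  t=0,i=21
  #..## -> #   bit 19 = 1  t=0,i=23
  #..#. -> .   bit 18 = 0  t=4,i=22
  #...# -> .   bit 17 = 0  t=0,i=9
  #.... -> .   bit 16 = 0  t=1,i=9
  .#### -> .   bit 15 = 0  t=0,i=1
  .###. -> .   bit 14 = 0  t=4,i=10
  .##.# -> .   bit 13 = 0  t=1,i=3
  .##.. -> #   bit 12 = 1  t=0,i=7
  .#.## -> .   bit 11 = 0  t=2,i=0
  .#.#. -> .   bit 10 = 0  t=0,i=20
  .#..# -> .   bit 9 = 0  t=0,i=22
  .#... -> #   bit 8 = 1  t=1,i=8
  ..### -> .   bit 7 = 0  t=0,i=0
  ..##. -> #   bit 6 = 1  t=1,i=2
  ..#.# -> .   bit 5 = 0  t=1,i=21
  ..#.. -> #   bit 4 = 1  t=3,i=2
  ...## -> .   bit 3 = 0  t=0,i=10
  ...#. -> .   bit 2 = 0  t=1,i=20
  ....# -> .   bit 1 = 0  t=1,i=11
  ..... -> #   bit 0 = 1  t=1,i=10
  bits 11011010000110000001000101010001 = 3659010385

3659010385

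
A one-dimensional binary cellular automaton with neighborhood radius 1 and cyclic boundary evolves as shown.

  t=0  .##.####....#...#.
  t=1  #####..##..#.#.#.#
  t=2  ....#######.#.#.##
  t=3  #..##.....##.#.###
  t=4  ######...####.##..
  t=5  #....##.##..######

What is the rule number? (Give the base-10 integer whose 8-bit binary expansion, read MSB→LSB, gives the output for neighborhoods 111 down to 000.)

122

  [7] ### => .  t=0,i=5
  [6] ##. => #  t=0,i=2
  [5] #.# => #  t=0,i=3
  [4] #.. => #  t=0,i=8
  [3] .## => #  t=0,i=1
  [2] .#. => .  t=0,i=12
  [1] ..# => #  t=0,i=0
  [0] ... => .  t=0,i=9
  bits 01111010 = 122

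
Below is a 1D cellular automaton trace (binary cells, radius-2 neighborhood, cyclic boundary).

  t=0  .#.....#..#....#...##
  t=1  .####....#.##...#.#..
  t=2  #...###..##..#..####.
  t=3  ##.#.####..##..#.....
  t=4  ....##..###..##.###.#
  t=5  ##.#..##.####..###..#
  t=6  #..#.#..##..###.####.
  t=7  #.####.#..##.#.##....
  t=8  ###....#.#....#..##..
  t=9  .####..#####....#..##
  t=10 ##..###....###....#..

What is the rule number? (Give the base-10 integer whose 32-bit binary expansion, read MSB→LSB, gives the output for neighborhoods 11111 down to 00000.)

  nb #####: next=.  (t=9,i=9, bit31=0)
  nb ####.: next=.  (t=1,i=3, bit30=0)
  nb ###.#: next=.  (t=2,i=19, bit29=0)
  nb ###..: next=#  (t=1,i=4, bit28=1)
  nb ##.##: next=#  (t=4,i=15, bit27=1)
  nb ##.#.: next=.  (t=0,i=0, bit26=0)
  nb ##..#: next=#  (t=2,i=7, bit25=1)
  nb ##...: next=#  (t=1,i=5, bit24=1)
  nb #.###: next=#  (t=3,i=5, bit23=1)
  nb #.##.: next=.  (t=1,i=11, bit22=0)
  nb #.#.#: next=.  (t=3,i=3, bit21=0)
  nb #.#..: next=#  (t=0,i=1, bit20=1)
  nb #..##: next=#  (t=2,i=8, bit19=1)
  nb #..#.: next=#  (t=0,i=9, bit18=1)
  nb #...#: next=.  (t=0,i=17, bit17=0)
  nb #....: next=#  (t=0,i=3, bit16=1)
  nb .####: next=.  (t=1,i=2, bit15=0)
  nb .###.: next=#  (t=2,i=5, bit14=1)
  nb .##.#: next=.  (t=0,i=20, bit13=0)
  nb .##..: next=.  (t=1,i=12, bit12=0)
  nb .#.##: next=#  (t=1,i=10, bit11=1)
  nb .#.#.: next=#  (t=1,i=17, bit10=1)
  nb .#..#: next=.  (t=0,i=8, bit9=0)
  nb .#...: next=#  (t=0,i=2, bit8=1)
  nb ..###: next=.  (t=1,i=1, bit7=0)
  nb ..##.: next=.  (t=0,i=19, bit6=0)
  nb ..#.#: next=#  (t=1,i=9, bit5=1)
  nb ..#..: next=.  (t=0,i=7, bit4=0)
  nb ...##: next=#  (t=0,i=18, bit3=1)
  nb ...#.: next=.  (t=0,i=6, bit2=0)
  nb ....#: next=.  (t=0,i=5, bit1=0)
  nb .....: next=#  (t=0,i=4, bit0=1)
  bits 00011011100111010100110100101001 = 463293737

463293737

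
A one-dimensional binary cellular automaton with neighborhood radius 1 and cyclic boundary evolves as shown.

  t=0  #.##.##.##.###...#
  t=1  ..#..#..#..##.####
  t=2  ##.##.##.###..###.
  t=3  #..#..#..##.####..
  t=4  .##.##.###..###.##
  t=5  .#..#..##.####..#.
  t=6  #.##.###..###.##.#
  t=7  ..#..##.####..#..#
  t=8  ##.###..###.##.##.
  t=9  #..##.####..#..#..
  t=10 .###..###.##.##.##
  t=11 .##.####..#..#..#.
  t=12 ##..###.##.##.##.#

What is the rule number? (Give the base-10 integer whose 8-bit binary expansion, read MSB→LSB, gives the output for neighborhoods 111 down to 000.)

155

  nb ###: next=#  (t=0,i=12, bit7=1)
  nb ##.: next=.  (t=0,i=0, bit6=0)
  nb #.#: next=.  (t=0,i=1, bit5=0)
  nb #..: next=#  (t=0,i=14, bit4=1)
  nb .##: next=#  (t=0,i=2, bit3=1)
  nb .#.: next=.  (t=1,i=2, bit2=0)
  nb ..#: next=#  (t=0,i=16, bit1=1)
  nb ...: next=#  (t=0,i=15, bit0=1)
  bits 10011011 = 155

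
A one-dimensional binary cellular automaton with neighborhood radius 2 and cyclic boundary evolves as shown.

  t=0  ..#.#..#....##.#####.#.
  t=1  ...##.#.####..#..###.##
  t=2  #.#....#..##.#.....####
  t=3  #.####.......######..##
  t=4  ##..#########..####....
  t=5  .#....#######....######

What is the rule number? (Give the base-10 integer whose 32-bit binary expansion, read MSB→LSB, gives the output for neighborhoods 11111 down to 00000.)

4183104779

  ##### -> #   bit 31 = 1  t=0,i=17
  ####. -> #   bit 30 = 1  t=0,i=18
  ###.# -> #   bit 29 = 1  t=0,i=19
  ###.. -> #   bit 28 = 1  t=1,i=11
  ##.## -> #   bit 27 = 1  t=0,i=14
  ##.#. -> .   bit 26 = 0  t=0,i=20
  ##..# -> .   bit 25 = 0  t=1,i=12
  ##... -> #   bit 24 = 1  t=1,i=0
  #.### -> .   bit 23 = 0  t=0,i=15
  #.##. -> #   bit 22 = 1  t=1,i=21
  #.#.# -> .   bit 21 = 0  t=1,i=6
  #.#.. -> #   bit 20 = 1  t=0,i=4
  #..## -> .   bit 19 = 0  t=1,i=16
  #..#. -> #   bit 18 = 1  t=0,i=6
  #...# -> .   bit 17 = 0  t=0,i=0
  #.... -> #   bit 16 = 1  t=0,i=9
  .#### -> .   bit 15 = 0  t=0,i=16
  .###. -> .   bit 14 = 0  t=1,i=18
  .##.# -> .   bit 13 = 0  t=0,i=13
  .##.. -> #   bit 12 = 1  t=1,i=22
  .#.## -> #   bit 11 = 1  t=1,i=7
  .#.#. -> #   bit 10 = 1  t=0,i=3
  .#..# -> .   bit 9 = 0  t=0,i=5
  .#... -> #   bit 8 = 1  t=0,i=8
  ..### -> .   bit 7 = 0  t=1,i=17
  ..##. -> .   bit 6 = 0  t=0,i=12
  ..#.# -> .   bit 5 = 0  t=0,i=2
  ..#.. -> .   bit 4 = 0  t=0,i=7
  ...## -> #   bit 3 = 1  t=0,i=11
  ...#. -> .   bit 2 = 0  t=0,i=1
  ....# -> #   bit 1 = 1  t=0,i=10
  ..... -> #   bit 0 = 1  t=2,i=16
  bits 11111001010101010001110100001011 = 4183104779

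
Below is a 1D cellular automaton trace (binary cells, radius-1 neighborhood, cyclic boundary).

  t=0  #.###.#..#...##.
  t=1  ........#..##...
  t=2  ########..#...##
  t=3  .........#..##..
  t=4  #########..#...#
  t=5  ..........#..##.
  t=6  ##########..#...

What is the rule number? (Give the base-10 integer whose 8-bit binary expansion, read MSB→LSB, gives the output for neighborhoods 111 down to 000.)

  ###|.  b7=0 t=0,i=3
  ##.|.  b6=0 t=0,i=4
  #.#|.  b5=0 t=0,i=1
  #..|.  b4=0 t=0,i=7
  .##|.  b3=0 t=0,i=2
  .#.|.  b2=0 t=0,i=0
  ..#|#  b1=1 t=0,i=8
  ...|#  b0=1 t=0,i=11
  bits 00000011 = 3

3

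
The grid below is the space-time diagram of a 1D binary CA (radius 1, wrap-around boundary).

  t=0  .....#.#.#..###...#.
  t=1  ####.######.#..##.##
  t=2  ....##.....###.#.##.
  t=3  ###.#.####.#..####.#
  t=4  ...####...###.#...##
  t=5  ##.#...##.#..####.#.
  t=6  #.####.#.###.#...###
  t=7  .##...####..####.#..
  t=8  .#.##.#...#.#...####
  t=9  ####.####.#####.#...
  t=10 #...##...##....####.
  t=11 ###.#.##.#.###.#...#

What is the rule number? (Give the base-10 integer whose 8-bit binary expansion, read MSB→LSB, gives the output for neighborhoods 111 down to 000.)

  ### -> .   bit 7 = 0  t=0,i=13
  ##. -> .   bit 6 = 0  t=0,i=14
  #.# -> #   bit 5 = 1  t=0,i=6
  #.. -> #   bit 4 = 1  t=0,i=10
  .## -> #   bit 3 = 1  t=0,i=12
  .#. -> #   bit 2 = 1  t=0,i=5
  ..# -> .   bit 1 = 0  t=0,i=4
  ... -> #   bit 0 = 1  t=0,i=0
  bits 00111101 = 61

61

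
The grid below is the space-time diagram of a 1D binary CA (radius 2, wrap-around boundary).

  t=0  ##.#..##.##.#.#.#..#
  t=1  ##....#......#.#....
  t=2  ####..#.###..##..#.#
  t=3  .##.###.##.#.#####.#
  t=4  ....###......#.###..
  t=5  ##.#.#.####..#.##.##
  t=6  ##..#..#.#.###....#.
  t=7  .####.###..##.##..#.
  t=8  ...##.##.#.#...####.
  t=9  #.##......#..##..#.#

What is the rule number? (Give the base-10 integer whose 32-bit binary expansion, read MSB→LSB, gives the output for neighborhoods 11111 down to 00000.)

3817297017

  ##### -> #   bit 31 = 1  t=2,i=1
  ####. -> #   bit 30 = 1  t=2,i=2
  ###.# -> #   bit 29 = 1  t=0,i=1
  ###.. -> .   bit 28 = 0  t=2,i=3
  ##.## -> .   bit 27 = 0  t=0,i=8
  ##.#. -> .   bit 26 = 0  t=0,i=2
  ##..# -> #   bit 25 = 1  t=2,i=4
  ##... -> #   bit 24 = 1  t=1,i=2
  #.### -> #   bit 23 = 1  t=2,i=8
  #.##. -> .   bit 22 = 0  t=0,i=9
  #.#.# -> .   bit 21 = 0  t=0,i=12
  #.#.. -> .   bit 20 = 0  t=0,i=3
  #..## -> .   bit 19 = 0  t=0,i=5
  #..#. -> #   bit 18 = 1  t=2,i=5
  #...# -> #   bit 17 = 1  t=8,i=13
  #.... -> #   bit 16 = 1  t=1,i=3
  .#### -> .   bit 15 = 0  t=2,i=0
  .###. -> #   bit 14 = 1  t=0,i=0
  .##.# -> .   bit 13 = 0  t=0,i=7
  .##.. -> #   bit 12 = 1  t=1,i=1
  .#.## -> .   bit 11 = 0  t=2,i=7
  .#.#. -> #   bit 10 = 1  t=0,i=13
  .#..# -> .   bit 9 = 0  t=0,i=4
  .#... -> .   bit 8 = 0  t=1,i=7
  ..### -> .   bit 7 = 0  t=0,i=19
  ..##. -> #   bit 6 = 1  t=0,i=6
  ..#.# -> #   bit 5 = 1  t=1,i=13
  ..#.. -> #   bit 4 = 1  t=1,i=6
  ...## -> #   bit 3 = 1  t=1,i=19
  ...#. -> .   bit 2 = 0  t=1,i=5
  ....# -> .   bit 1 = 0  t=1,i=4
  ..... -> #   bit 0 = 1  t=1,i=9
  bits 11100011100001110101010001111001 = 3817297017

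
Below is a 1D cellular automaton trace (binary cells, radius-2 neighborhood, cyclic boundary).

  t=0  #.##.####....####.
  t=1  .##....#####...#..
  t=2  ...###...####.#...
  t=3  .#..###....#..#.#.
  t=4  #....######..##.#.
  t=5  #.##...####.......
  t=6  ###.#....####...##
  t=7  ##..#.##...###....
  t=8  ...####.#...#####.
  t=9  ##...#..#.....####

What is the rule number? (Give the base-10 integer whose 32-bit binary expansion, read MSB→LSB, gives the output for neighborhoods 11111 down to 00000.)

  [31] ##### => #  t=1,i=9
  [30] ####. => #  t=0,i=7
  [29] ###.# => .  t=0,i=16
  [28] ###.. => #  t=0,i=8
  [27] ##.## => .  t=0,i=4
  [26] ##.#. => .  t=0,i=17
  [25] ##..# => .  t=4,i=11
  [24] ##... => #  t=0,i=9
  [23] #.### => .  t=0,i=5
  [22] #.##. => #  t=0,i=2
  [21] #.#.# => .  t=0,i=0
  [20] #.#.. => #  t=2,i=14
  [19] #..## => .  t=3,i=3
  [18] #..#. => #  t=3,i=0
  [17] #...# => .  t=1,i=13
  [16] #.... => #  t=0,i=10
  [15] .#### => .  t=0,i=6
  [14] .###. => #  t=2,i=4
  [13] .##.# => .  t=0,i=3
  [12] .##.. => .  t=1,i=2
  [11] .#.## => #  t=0,i=1
  [10] .#.#. => .  t=3,i=15
  [9] .#..# => .  t=3,i=2
  [8] .#... => .  t=1,i=16
  [7] ..### => .  t=0,i=13
  [6] ..##. => .  t=1,i=1
  [5] ..#.# => #  t=3,i=14
  [4] ..#.. => .  t=1,i=15
  [3] ...## => .  t=0,i=12
  [2] ...#. => #  t=1,i=14
  [1] ....# => #  t=0,i=11
  [0] ..... => .  t=2,i=0
  bits 11010001010101010100100000100110 = 3512027174

3512027174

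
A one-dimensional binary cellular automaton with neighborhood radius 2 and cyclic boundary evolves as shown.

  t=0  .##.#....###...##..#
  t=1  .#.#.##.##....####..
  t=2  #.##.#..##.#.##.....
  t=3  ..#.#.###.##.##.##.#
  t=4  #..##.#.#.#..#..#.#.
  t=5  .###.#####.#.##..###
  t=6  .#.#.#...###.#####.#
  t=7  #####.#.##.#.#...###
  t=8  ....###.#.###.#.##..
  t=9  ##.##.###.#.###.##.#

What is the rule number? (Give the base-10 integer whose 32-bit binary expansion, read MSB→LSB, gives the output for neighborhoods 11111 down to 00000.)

  [31] ##### => .  t=5,i=7
  [30] ####. => .  t=1,i=16
  [29] ###.# => #  t=3,i=8
  [28] ###.. => .  t=0,i=11
  [27] ##.## => .  t=1,i=7
  [26] ##.#. => #  t=0,i=3
  [25] ##..# => #  t=0,i=17
  [24] ##... => .  t=0,i=12
  [23] #.### => #  t=3,i=6
  [22] #.##. => #  t=0,i=1
  [21] #.#.# => #  t=1,i=3
  [20] #.#.. => .  t=0,i=4
  [19] #..## => #  t=2,i=7
  [18] #..#. => .  t=0,i=18
  [17] #...# => .  t=0,i=13
  [16] #.... => #  t=0,i=6
  [15] .#### => .  t=1,i=15
  [14] .###. => .  t=0,i=10
  [13] .##.# => .  t=0,i=2
  [12] .##.. => #  t=0,i=16
  [11] .#.## => .  t=0,i=0
  [10] .#.#. => #  t=1,i=2
  [9] .#..# => #  t=2,i=6
  [8] .#... => #  t=0,i=5
  [7] ..### => #  t=0,i=9
  [6] ..##. => #  t=0,i=15
  [5] ..#.# => .  t=0,i=19
  [4] ..#.. => #  t=4,i=13
  [3] ...## => #  t=0,i=8
  [2] ...#. => #  t=1,i=0
  [1] ....# => .  t=0,i=7
  [0] ..... => #  t=2,i=17
  bits 00100110111010010001011111011101 = 652810205

652810205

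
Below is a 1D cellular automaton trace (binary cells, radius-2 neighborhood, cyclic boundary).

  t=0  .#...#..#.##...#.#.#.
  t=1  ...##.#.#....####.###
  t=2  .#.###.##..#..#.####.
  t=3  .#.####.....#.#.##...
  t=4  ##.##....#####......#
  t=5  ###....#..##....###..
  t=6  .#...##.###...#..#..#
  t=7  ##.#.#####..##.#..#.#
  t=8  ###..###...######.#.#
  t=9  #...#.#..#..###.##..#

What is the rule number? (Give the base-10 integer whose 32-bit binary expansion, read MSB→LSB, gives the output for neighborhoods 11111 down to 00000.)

2895832679

  nb #####: next=#  (t=4,i=11, bit31=1)
  nb ####.: next=.  (t=1,i=15, bit30=0)
  nb ###.#: next=#  (t=1,i=16, bit29=1)
  nb ###..: next=.  (t=1,i=20, bit28=0)
  nb ##.##: next=#  (t=1,i=17, bit27=1)
  nb ##.#.: next=#  (t=1,i=5, bit26=1)
  nb ##..#: next=.  (t=2,i=9, bit25=0)
  nb ##...: next=.  (t=0,i=12, bit24=0)
  nb #.###: next=#  (t=1,i=18, bit23=1)
  nb #.##.: next=.  (t=0,i=10, bit22=0)
  nb #.#.#: next=.  (t=0,i=17, bit21=0)
  nb #.#..: next=#  (t=0,i=19, bit20=1)
  nb #..##: next=#  (t=5,i=9, bit19=1)
  nb #..#.: next=.  (t=0,i=0, bit18=0)
  nb #...#: next=#  (t=0,i=3, bit17=1)
  nb #....: next=.  (t=1,i=10, bit16=0)
  nb .####: next=#  (t=1,i=14, bit15=1)
  nb .###.: next=#  (t=1,i=19, bit14=1)
  nb .##.#: next=#  (t=1,i=4, bit13=1)
  nb .##..: next=.  (t=0,i=11, bit12=0)
  nb .#.##: next=.  (t=0,i=9, bit11=0)
  nb .#.#.: next=#  (t=0,i=16, bit10=1)
  nb .#..#: next=#  (t=0,i=6, bit9=1)
  nb .#...: next=.  (t=0,i=2, bit8=0)
  nb ..###: next=.  (t=1,i=13, bit7=0)
  nb ..##.: next=#  (t=1,i=3, bit6=1)
  nb ..#.#: next=#  (t=0,i=8, bit5=1)
  nb ..#..: next=.  (t=0,i=1, bit4=0)
  nb ...##: next=.  (t=1,i=2, bit3=0)
  nb ...#.: next=#  (t=0,i=4, bit2=1)
  nb ....#: next=#  (t=1,i=11, bit1=1)
  nb .....: next=#  (t=3,i=9, bit0=1)
  bits 10101100100110101110011001100111 = 2895832679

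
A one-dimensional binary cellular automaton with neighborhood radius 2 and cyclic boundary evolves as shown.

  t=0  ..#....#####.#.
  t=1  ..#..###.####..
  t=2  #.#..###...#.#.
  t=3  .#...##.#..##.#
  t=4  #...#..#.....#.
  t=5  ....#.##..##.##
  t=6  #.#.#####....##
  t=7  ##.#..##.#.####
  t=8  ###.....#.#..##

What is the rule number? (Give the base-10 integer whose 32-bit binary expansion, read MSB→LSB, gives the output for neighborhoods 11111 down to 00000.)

  #####|#  b31=1 t=0,i=9
  ####.|#  b30=1 t=0,i=10
  ###.#|#  b29=1 t=0,i=11
  ###..|.  b28=0 t=1,i=12
  ##.##|.  b27=0 t=1,i=8
  ##.#.|#  b26=1 t=0,i=12
  ##..#|#  b25=1 t=5,i=8
  ##...|#  b24=1 t=1,i=13
  #.###|.  b23=0 t=1,i=9
  #.##.|#  b22=1 t=5,i=6
  #.#.#|.  b21=0 t=2,i=0
  #.#..|.  b20=0 t=0,i=13
  #..##|.  b19=0 t=1,i=4
  #..#.|#  b18=1 t=4,i=6
  #...#|.  b17=0 t=0,i=0
  #....|.  b16=0 t=0,i=4
  .####|.  b15=0 t=0,i=8
  .###.|#  b14=1 t=1,i=6
  .##.#|.  b13=0 t=3,i=6
  .##..|#  b12=1 t=5,i=7
  .#.##|#  b11=1 t=5,i=5
  .#.#.|#  b10=1 t=2,i=1
  .#..#|.  b9=0 t=1,i=3
  .#...|.  b8=0 t=0,i=3
  ..###|#  b7=1 t=0,i=7
  ..##.|.  b6=0 t=3,i=5
  ..#.#|#  b5=1 t=2,i=11
  ..#..|#  b4=1 t=0,i=2
  ...##|#  b3=1 t=0,i=6
  ...#.|.  b2=0 t=0,i=1
  ....#|#  b1=1 t=0,i=5
  .....|#  b0=1 t=4,i=10
  bits 11100111010001000101110010111011 = 3880017083

3880017083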